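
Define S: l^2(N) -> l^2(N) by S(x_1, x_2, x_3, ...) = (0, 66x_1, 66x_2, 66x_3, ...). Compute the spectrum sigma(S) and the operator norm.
sigma(S) = closed disk {z in C : |z| ≤ 66}; ||S|| = 66

Note S = 66·U where U is the unit right shift (U x)_k = x_{k-1} (with x_0 := 0); so ||S|| = 66||U|| and sigma(S) = 66·sigma(U). ||S x||^2 = sum_{k≥1} |66x_k|^2 = 4356||x||^2, so ||S|| = 66 and sigma(S) ⊂ {|z| ≤ 66}. For any |lambda| < 66, the equation (S - lambda I) x = 0 forces x_1 = 0, then 66x_k = lambda x_{k+1} ⇒ x = 0, so S has no eigenvalues. But (S - lambda I) is not surjective for |lambda| < 66: solving (S - lambda I) x = e_1 would require x_n proportional to (lambda/66)^(-n), which is not in l^2. So every |lambda| < 66 lies in the residual spectrum. The boundary |lambda| = 66 is in the approximate point spectrum (the spectrum is closed). Hence sigma(S) is the closed disk of radius 66.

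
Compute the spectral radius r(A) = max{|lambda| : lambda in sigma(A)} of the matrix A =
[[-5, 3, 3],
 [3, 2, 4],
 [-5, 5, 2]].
r(A) ≈ 6.0549

The eigenvalues of A are the roots of its characteristic polynomial. With M = A (coefficients from the trace, the sum of principal 2x2 minors, and det A):
  p(λ) = det(λ I - M) = λ^3 + λ^2 - 30λ - 77.
No integer candidate from the rational root theorem (±divisors of 77) is a root, so the roots are irrational. The cubic discriminant is Δ = -9295 < 0, so there is one real root and a complex-conjugate pair. p(6) = -5 and p(7) = 105 have opposite signs, so a root lies in (6, 7); Newton's method refines it to λ ≈ 6.0549. Dividing out (λ - (6.0549)) leaves approximately λ^2 + 7.0549λ + 12.7169. For λ^2 + 7.0549λ + 12.7169 the discriminant is -1.0959. It is negative, so the remaining roots are the complex-conjugate pair λ ≈ -3.5275 ± 0.5234i. Their product equals the constant term, so |λ|^2 ≈ 12.7169 and |λ| ≈ 3.5661.
Thus the eigenvalues (to 4 decimals) are 6.0549 (modulus 6.0549); -3.5275 ± 0.5234i (modulus 3.5661). The spectral radius is the largest modulus: r(A) ≈ 6.0549. (Cross-check: r(A) ≤ ||A||_2 ≈ 9.7519; equality holds whenever A is normal, though it can also hold for some non-normal A.)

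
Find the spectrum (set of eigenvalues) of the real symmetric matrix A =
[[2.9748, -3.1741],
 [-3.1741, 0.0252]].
sigma(A) ≈ {-2, 5}

A is real symmetric, so its spectrum consists of real eigenvalues. Expanding the characteristic polynomial of the displayed matrix gives
  det(λ I - A) = p(λ) = λ^2 + (-3)λ + (-10).
Solving p(λ) = 0 yields eigenvalues ≈ -2, 5. (A is shown rounded to 4 decimals, so these recover the underlying integer eigenvalues to within that precision.)
Verification: the trace of A = 3 equals the sum of eigenvalues 3, and det(A) ≈ -9.9999 matches the eigenvalue product -10.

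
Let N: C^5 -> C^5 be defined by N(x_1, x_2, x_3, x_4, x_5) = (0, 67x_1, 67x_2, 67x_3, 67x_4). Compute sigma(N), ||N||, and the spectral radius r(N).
sigma(N) = {0}; ||N|| = 67; r(N) = 0. (N is nilpotent with N^5 = 0.)

On C^5, N is a strictly lower-triangular matrix with 67 on the subdiagonal and zeros elsewhere, so its characteristic polynomial is lambda^5 and every eigenvalue is 0: sigma(N) = {0}. For the operator norm, N e_i = 67e_{i+1} for i = 1, ..., 4 and N e_5 = 0, so the singular values of N are 67 (with multiplicity 4) and 0; hence ||N|| = 67. The spectral radius r(N) = max|lambda| = 0. Note ||N|| > r(N) — characteristic of non-normal nilpotent operators. Indeed N^5 = 0.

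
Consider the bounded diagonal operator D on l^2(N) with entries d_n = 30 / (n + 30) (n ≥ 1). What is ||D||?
||D|| = 30/31 (attained at n = 1)

For D diagonal, ||D|| = sup_n |d_n| = sup_n 30/(n + 30). This is positive and strictly decreasing in n, so the supremum is attained at n = 1: d_1 = 30/(1 + 30) = 30/31. Hence ||D|| = 30/31.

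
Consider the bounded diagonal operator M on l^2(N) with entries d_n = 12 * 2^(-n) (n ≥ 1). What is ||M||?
||M|| = 6 (attained at n = 1)

For M diagonal, ||M|| = sup_n |d_n|. The sequence d_n = 12 * 2^(-n) is positive and strictly decreasing (ratio 2^(-1) < 1), so the supremum is d_1 = 12/2 = 6. Hence ||M|| = 6.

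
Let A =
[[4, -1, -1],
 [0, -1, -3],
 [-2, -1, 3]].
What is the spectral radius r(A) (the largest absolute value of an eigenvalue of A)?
r(A) ≈ 4.7687

The eigenvalues of A are the roots of its characteristic polynomial. With M = A (coefficients from the trace, the sum of principal 2x2 minors, and det A):
  p(λ) = det(λ I - M) = λ^3 - 6λ^2 + 28.
No integer candidate from the rational root theorem (±divisors of 28) is a root, so the roots are irrational. The cubic discriminant is Δ = 3024 > 0, so there are three distinct real roots. p(-2) = -4 and p(-1) = 21 have opposite signs, so a root lies in (-2, -1); Newton's method refines it to λ ≈ -1.8845. p(3) = 1 and p(4) = -4 have opposite signs, so a root lies in (3, 4); Newton's method refines it to λ ≈ 3.1157. p(4) = -4 and p(5) = 3 have opposite signs, so a root lies in (4, 5); Newton's method refines it to λ ≈ 4.7687. Check (Vieta): the three roots sum to 6, matching tr M = 6.
Thus the eigenvalues (to 4 decimals) are -1.8845 (modulus 1.8845); 3.1157 (modulus 3.1157); 4.7687 (modulus 4.7687). The spectral radius is the largest modulus: r(A) ≈ 4.7687. (Cross-check: r(A) ≤ ||A||_2 ≈ 5.4483; equality holds whenever A is normal, though it can also hold for some non-normal A.)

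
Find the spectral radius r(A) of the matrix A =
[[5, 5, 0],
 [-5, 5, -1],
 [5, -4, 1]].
r(A) ≈ 7.4168

The eigenvalues of A are the roots of its characteristic polynomial. With M = A (coefficients from the trace, the sum of principal 2x2 minors, and det A):
  p(λ) = det(λ I - M) = λ^3 - 11λ^2 + 56λ - 5.
No integer candidate from the rational root theorem (±divisors of 5) is a root, so the roots are irrational. The cubic discriminant is Δ = -294863 < 0, so there is one real root and a complex-conjugate pair. p(0) = -5 and p(1) = 41 have opposite signs, so a root lies in (0, 1); Newton's method refines it to λ ≈ 0.0909. Dividing out (λ - (0.0909)) leaves approximately λ^2 - 10.9091λ + 55.0084. For λ^2 - 10.9091λ + 55.0084 the discriminant is -101.0251. It is negative, so the remaining roots are the complex-conjugate pair λ ≈ 5.4546 ± 5.0256i. Their product equals the constant term, so |λ|^2 ≈ 55.0084 and |λ| ≈ 7.4168.
Thus the eigenvalues (to 4 decimals) are 0.0909 (modulus 0.0909); 5.4546 ± 5.0256i (modulus 7.4168). The spectral radius is the largest modulus: r(A) ≈ 7.4168. (Cross-check: r(A) ≤ ||A||_2 ≈ 9.6428; equality holds whenever A is normal, though it can also hold for some non-normal A.)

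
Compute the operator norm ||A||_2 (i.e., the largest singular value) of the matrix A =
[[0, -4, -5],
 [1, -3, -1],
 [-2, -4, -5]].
||A||_2 ≈ 9.5116 (= sqrt(largest eigenvalue of A^T A))

||A||_2 = sigma_max(A) = sqrt(lambda_max(A^T A)). Form the symmetric matrix M = A^T A =
[[5, 5, 9],
 [5, 41, 43],
 [9, 43, 51]].
Its characteristic polynomial (trace, sum of principal 2x2 minors, determinant of M give the coefficients) is
  p(λ) = det(λ I - M) = λ^3 - 97λ^2 + 596λ - 484.
No integer candidate from the rational root theorem (±divisors of 484) is a root, so the roots are irrational. The cubic discriminant is Δ = 1225790704 > 0, so there are three distinct real roots. p(0) = -484 and p(1) = 16 have opposite signs, so a root lies in (0, 1); Newton's method refines it to λ ≈ 0.9608. p(5) = 196 and p(6) = -184 have opposite signs, so a root lies in (5, 6); Newton's method refines it to λ ≈ 5.5677. p(90) = -3544 and p(91) = 4066 have opposite signs, so a root lies in (90, 91); Newton's method refines it to λ ≈ 90.4714. Check (Vieta): the three roots sum to 97, matching tr M = 97.
So the eigenvalues of A^T A are ≈ 0.9608, 5.5677, 90.4714 (all ≥ 0, as they must be for A^T A). The largest is λ_max ≈ 90.4714, hence ||A||_2 = sqrt(λ_max) ≈ 9.5116.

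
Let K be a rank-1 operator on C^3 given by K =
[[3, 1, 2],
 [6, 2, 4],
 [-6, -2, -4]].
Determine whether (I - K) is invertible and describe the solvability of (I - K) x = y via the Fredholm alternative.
(I - K) is singular (det(I - K) = 0, i.e. 1 ∈ sigma(K)). (I - K) x = y is solvable iff y ⊥ ker((I - K)^*) = span{(3, 1, 2)}, i.e. iff 3y_1 + y_2 + 2y_3 = 0. When solvable, the solutions are x = y + c·(1, 2, -2), c arbitrary (ker(I - K) = span{(1, 2, -2)}, dimension 1).

K has rank 1, so it is an outer product K = u v^T: every row of K is a multiple of one row vector. Reading off the entries, u = (1, 2, -2) and v = (3, 1, 2) (row i of K equals u_i·v^T). A rank-one matrix u v^T satisfies K u = u (v·u) and kills the (2)-dimensional subspace v^⊥, so its characteristic polynomial is lambda^2 (lambda - v·u) with v·u = tr K = 1. Hence the eigenvalues of I - K are 1 (multiplicity 2) and 1 - (1) = 0, so det(I - K) = 0. (Direct check: I - K =
[[-2, -1, -2],
 [-6, -1, -4],
 [6, 2, 5]]
has determinant 0.) So 1 is an eigenvalue of K and (I - K) is not invertible. The finite-dimensional Fredholm alternative says: either (I - K) is invertible, or ker(I - K) ≠ {0} and then range(I - K) = ker((I - K)^*)^⊥, with dim ker(I - K) = dim ker((I - K)^*). We are in the second case, so we need both kernels. Kernel of I - K: (I - K) u = u - u (v·u) = u - u = 0, so ker(I - K) = span{u} = span{(1, 2, -2)} (it is exactly 1-dimensional because rank(I - K) = 2). Kernel of the adjoint: K is real, so (I - K)^* = I - K^T = I - v u^T, and (I - v u^T) v = v - v (u·v) = 0; hence ker((I - K)^*) = span{v} = span{(3, 1, 2)}. Therefore (I - K) x = y is solvable iff <y, v> = 0, i.e. iff 3y_1 + y_2 + 2y_3 = 0. When this holds, K y = u (v·y) = 0, so (I - K) y = y and x = y is a particular solution; the full solution set is the line x = y + c·u = y + c·(1, 2, -2), c ∈ C.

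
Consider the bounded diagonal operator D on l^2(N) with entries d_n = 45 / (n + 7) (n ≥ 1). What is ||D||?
||D|| = 45/8 (attained at n = 1)

For D diagonal, ||D|| = sup_n |d_n| = sup_n 45/(n + 7). This is positive and strictly decreasing in n, so the supremum is attained at n = 1: d_1 = 45/(1 + 7) = 45/8. Hence ||D|| = 45/8.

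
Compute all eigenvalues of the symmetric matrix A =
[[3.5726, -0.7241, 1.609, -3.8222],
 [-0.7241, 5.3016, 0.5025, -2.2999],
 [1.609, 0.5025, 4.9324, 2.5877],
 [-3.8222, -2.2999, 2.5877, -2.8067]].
sigma(A) ≈ {-6, 5, 6} (6 with multiplicity 2)

A is real symmetric, so its spectrum consists of real eigenvalues. Expanding the characteristic polynomial of the displayed matrix gives
  det(λ I - A) = p(λ) = λ^4 + (-11)λ^3 + (-6)λ^2 + (395.9901)λ + (-1079.961).
Solving p(λ) = 0 yields eigenvalues ≈ -6, 5, 6, 6. (A is shown rounded to 4 decimals, so these recover the underlying integer eigenvalues to within that precision.)
Verification: the trace of A = 11 equals the sum of eigenvalues 11, and det(A) ≈ -1079.9610 matches the eigenvalue product -1080.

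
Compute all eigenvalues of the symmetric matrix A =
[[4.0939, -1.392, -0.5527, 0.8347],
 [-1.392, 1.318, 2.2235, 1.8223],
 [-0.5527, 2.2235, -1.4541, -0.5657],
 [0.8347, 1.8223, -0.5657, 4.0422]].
sigma(A) ≈ {-3, 1, 5} (5 with multiplicity 2)

A is real symmetric, so its spectrum consists of real eigenvalues. Expanding the characteristic polynomial of the displayed matrix gives
  det(λ I - A) = p(λ) = λ^4 + (-8)λ^3 + (2)λ^2 + (80)λ + (-75.0022).
Solving p(λ) = 0 yields eigenvalues ≈ -3, 1, 5, 5. (A is shown rounded to 4 decimals, so these recover the underlying integer eigenvalues to within that precision.)
Verification: the trace of A = 8 equals the sum of eigenvalues 8, and det(A) ≈ -75.0022 matches the eigenvalue product -75.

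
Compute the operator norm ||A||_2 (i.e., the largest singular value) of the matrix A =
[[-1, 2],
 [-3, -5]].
||A||_2 = sqrt((39 + sqrt(1037))/2) ≈ 5.9667 (= sqrt(largest eigenvalue of A^T A))

||A||_2 = sigma_max(A) = sqrt(lambda_max(A^T A)). Form the symmetric matrix M = A^T A =
[[10, 13],
 [13, 29]].
Its characteristic polynomial (trace, determinant of M give the coefficients) is
  p(λ) = det(λ I - M) = λ^2 - 39λ + 121.
For λ^2 - 39λ + 121 the discriminant is 1037. It is nonnegative but not a perfect square, so the roots are real and irrational: λ = (39 ± sqrt(1037))/2 ≈ 35.6012, 3.3988.
So the eigenvalues of A^T A are ≈ 3.3988, 35.6012 (all ≥ 0, as they must be for A^T A). The largest is λ_max = (39 + sqrt(1037))/2 ≈ 35.6012, hence ||A||_2 = sqrt(λ_max) = sqrt((39 + sqrt(1037))/2) ≈ 5.9667.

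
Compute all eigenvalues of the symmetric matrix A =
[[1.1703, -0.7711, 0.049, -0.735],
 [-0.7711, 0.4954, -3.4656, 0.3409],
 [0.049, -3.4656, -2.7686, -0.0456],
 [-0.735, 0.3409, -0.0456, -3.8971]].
sigma(A) ≈ {-5, -4, 1, 3}

A is real symmetric, so its spectrum consists of real eigenvalues. Expanding the characteristic polynomial of the displayed matrix gives
  det(λ I - A) = p(λ) = λ^4 + (5)λ^3 + (-13)λ^2 + (-52.9987)λ + (60).
Solving p(λ) = 0 yields eigenvalues ≈ -5, -4, 1, 3. (A is shown rounded to 4 decimals, so these recover the underlying integer eigenvalues to within that precision.)
Verification: the trace of A = -5 equals the sum of eigenvalues -5, and det(A) ≈ 59.9993 matches the eigenvalue product 60.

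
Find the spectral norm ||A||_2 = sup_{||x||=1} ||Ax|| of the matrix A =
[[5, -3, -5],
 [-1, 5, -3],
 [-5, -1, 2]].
||A||_2 ≈ 8.9248 (= sqrt(largest eigenvalue of A^T A))

||A||_2 = sigma_max(A) = sqrt(lambda_max(A^T A)). Form the symmetric matrix M = A^T A =
[[51, -15, -32],
 [-15, 35, -2],
 [-32, -2, 38]].
Its characteristic polynomial (trace, sum of principal 2x2 minors, determinant of M give the coefficients) is
  p(λ) = det(λ I - M) = λ^3 - 124λ^2 + 3800λ - 21316.
No integer candidate from the rational root theorem (±divisors of 21316) is a root, so the roots are irrational. The cubic discriminant is Δ = 8500796752 > 0, so there are three distinct real roots. p(7) = -449 and p(8) = 1660 have opposite signs, so a root lies in (7, 8); Newton's method refines it to λ ≈ 7.205. p(37) = 181 and p(38) = -1100 have opposite signs, so a root lies in (37, 38); Newton's method refines it to λ ≈ 37.1424. p(79) = -1961 and p(80) = 1084 have opposite signs, so a root lies in (79, 80); Newton's method refines it to λ ≈ 79.6525. Check (Vieta): the three roots sum to 124, matching tr M = 124.
So the eigenvalues of A^T A are ≈ 7.205, 37.1424, 79.6525 (all ≥ 0, as they must be for A^T A). The largest is λ_max ≈ 79.6525, hence ||A||_2 = sqrt(λ_max) ≈ 8.9248.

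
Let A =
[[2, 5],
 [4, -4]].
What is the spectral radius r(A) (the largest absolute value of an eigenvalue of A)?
r(A) = (2 + sqrt(116))/2 ≈ 6.3852

The eigenvalues of A are the roots of its characteristic polynomial. With M = A (coefficients from the trace and determinant):
  p(λ) = det(λ I - M) = λ^2 + 2λ - 28.
For λ^2 + 2λ - 28 the discriminant is 116. It is nonnegative but not a perfect square, so the roots are real and irrational: λ = (-2 ± sqrt(116))/2 ≈ 4.3852, -6.3852.
Thus the eigenvalues (to 4 decimals) are 4.3852 (modulus 4.3852); -6.3852 (modulus 6.3852). The spectral radius is the largest modulus: r(A) = (2 + sqrt(116))/2 ≈ 6.3852. (Cross-check: r(A) ≤ ||A||_2 ≈ 6.5264; equality holds whenever A is normal, though it can also hold for some non-normal A.)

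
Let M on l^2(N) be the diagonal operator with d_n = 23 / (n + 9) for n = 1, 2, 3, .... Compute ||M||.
||M|| = 23/10 (attained at n = 1)

For M diagonal, ||M|| = sup_n |d_n| = sup_n 23/(n + 9). This is positive and strictly decreasing in n, so the supremum is attained at n = 1: d_1 = 23/(1 + 9) = 23/10. Hence ||M|| = 23/10.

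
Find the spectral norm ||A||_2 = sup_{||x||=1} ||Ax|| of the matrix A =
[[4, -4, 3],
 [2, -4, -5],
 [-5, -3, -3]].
||A||_2 ≈ 7.944 (= sqrt(largest eigenvalue of A^T A))

||A||_2 = sigma_max(A) = sqrt(lambda_max(A^T A)). Form the symmetric matrix M = A^T A =
[[45, -9, 17],
 [-9, 41, 17],
 [17, 17, 43]].
Its characteristic polynomial (trace, sum of principal 2x2 minors, determinant of M give the coefficients) is
  p(λ) = det(λ I - M) = λ^3 - 129λ^2 + 4884λ - 45796.
No integer candidate from the rational root theorem (±divisors of 45796) is a root, so the roots are irrational. The cubic discriminant is Δ = 435095280 > 0, so there are three distinct real roots. p(13) = -1908 and p(14) = 40 have opposite signs, so a root lies in (13, 14); Newton's method refines it to λ ≈ 13.9785. p(51) = 410 and p(52) = -36 have opposite signs, so a root lies in (51, 52); Newton's method refines it to λ ≈ 51.9148. p(63) = -58 and p(64) = 540 have opposite signs, so a root lies in (63, 64); Newton's method refines it to λ ≈ 63.1067. Check (Vieta): the three roots sum to 129, matching tr M = 129.
So the eigenvalues of A^T A are ≈ 13.9785, 51.9148, 63.1067 (all ≥ 0, as they must be for A^T A). The largest is λ_max ≈ 63.1067, hence ||A||_2 = sqrt(λ_max) ≈ 7.944.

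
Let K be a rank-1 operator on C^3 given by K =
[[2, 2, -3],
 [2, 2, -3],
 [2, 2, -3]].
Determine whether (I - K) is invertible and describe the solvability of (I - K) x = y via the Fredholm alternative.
(I - K) is singular (det(I - K) = 0, i.e. 1 ∈ sigma(K)). (I - K) x = y is solvable iff y ⊥ ker((I - K)^*) = span{(2, 2, -3)}, i.e. iff 2y_1 + 2y_2 - 3y_3 = 0. When solvable, the solutions are x = y + c·(1, 1, 1), c arbitrary (ker(I - K) = span{(1, 1, 1)}, dimension 1).

K has rank 1, so it is an outer product K = u v^T: every row of K is a multiple of one row vector. Reading off the entries, u = (1, 1, 1) and v = (2, 2, -3) (row i of K equals u_i·v^T). A rank-one matrix u v^T satisfies K u = u (v·u) and kills the (2)-dimensional subspace v^⊥, so its characteristic polynomial is lambda^2 (lambda - v·u) with v·u = tr K = 1. Hence the eigenvalues of I - K are 1 (multiplicity 2) and 1 - (1) = 0, so det(I - K) = 0. (Direct check: I - K =
[[-1, -2, 3],
 [-2, -1, 3],
 [-2, -2, 4]]
has determinant 0.) So 1 is an eigenvalue of K and (I - K) is not invertible. The finite-dimensional Fredholm alternative says: either (I - K) is invertible, or ker(I - K) ≠ {0} and then range(I - K) = ker((I - K)^*)^⊥, with dim ker(I - K) = dim ker((I - K)^*). We are in the second case, so we need both kernels. Kernel of I - K: (I - K) u = u - u (v·u) = u - u = 0, so ker(I - K) = span{u} = span{(1, 1, 1)} (it is exactly 1-dimensional because rank(I - K) = 2). Kernel of the adjoint: K is real, so (I - K)^* = I - K^T = I - v u^T, and (I - v u^T) v = v - v (u·v) = 0; hence ker((I - K)^*) = span{v} = span{(2, 2, -3)}. Therefore (I - K) x = y is solvable iff <y, v> = 0, i.e. iff 2y_1 + 2y_2 - 3y_3 = 0. When this holds, K y = u (v·y) = 0, so (I - K) y = y and x = y is a particular solution; the full solution set is the line x = y + c·u = y + c·(1, 1, 1), c ∈ C.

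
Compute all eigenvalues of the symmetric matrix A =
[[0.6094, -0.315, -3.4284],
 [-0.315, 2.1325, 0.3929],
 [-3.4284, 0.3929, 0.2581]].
sigma(A) ≈ {-3, 2, 4}

A is real symmetric, so its spectrum consists of real eigenvalues. Expanding the characteristic polynomial of the displayed matrix gives
  det(λ I - A) = p(λ) = λ^3 + (-3)λ^2 + (-10)λ + (24).
Solving p(λ) = 0 yields eigenvalues ≈ -3, 2, 4. (A is shown rounded to 4 decimals, so these recover the underlying integer eigenvalues to within that precision.)
Verification: the trace of A = 3 equals the sum of eigenvalues 3, and det(A) ≈ -24.0009 matches the eigenvalue product -24.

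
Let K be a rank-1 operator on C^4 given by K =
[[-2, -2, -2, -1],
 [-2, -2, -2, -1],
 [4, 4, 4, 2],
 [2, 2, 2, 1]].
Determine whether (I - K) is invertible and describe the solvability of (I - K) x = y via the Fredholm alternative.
(I - K) is singular (det(I - K) = 0, i.e. 1 ∈ sigma(K)). (I - K) x = y is solvable iff y ⊥ ker((I - K)^*) = span{(-2, -2, -2, -1)}, i.e. iff -2y_1 - 2y_2 - 2y_3 - y_4 = 0. When solvable, the solutions are x = y + c·(1, 1, -2, -1), c arbitrary (ker(I - K) = span{(1, 1, -2, -1)}, dimension 1).

K has rank 1, so it is an outer product K = u v^T: every row of K is a multiple of one row vector. Reading off the entries, u = (1, 1, -2, -1) and v = (-2, -2, -2, -1) (row i of K equals u_i·v^T). A rank-one matrix u v^T satisfies K u = u (v·u) and kills the (3)-dimensional subspace v^⊥, so its characteristic polynomial is lambda^3 (lambda - v·u) with v·u = tr K = 1. Hence the eigenvalues of I - K are 1 (multiplicity 3) and 1 - (1) = 0, so det(I - K) = 0. (Direct check: I - K =
[[3, 2, 2, 1],
 [2, 3, 2, 1],
 [-4, -4, -3, -2],
 [-2, -2, -2, 0]]
has determinant 0.) So 1 is an eigenvalue of K and (I - K) is not invertible. The finite-dimensional Fredholm alternative says: either (I - K) is invertible, or ker(I - K) ≠ {0} and then range(I - K) = ker((I - K)^*)^⊥, with dim ker(I - K) = dim ker((I - K)^*). We are in the second case, so we need both kernels. Kernel of I - K: (I - K) u = u - u (v·u) = u - u = 0, so ker(I - K) = span{u} = span{(1, 1, -2, -1)} (it is exactly 1-dimensional because rank(I - K) = 3). Kernel of the adjoint: K is real, so (I - K)^* = I - K^T = I - v u^T, and (I - v u^T) v = v - v (u·v) = 0; hence ker((I - K)^*) = span{v} = span{(-2, -2, -2, -1)}. Therefore (I - K) x = y is solvable iff <y, v> = 0, i.e. iff -2y_1 - 2y_2 - 2y_3 - y_4 = 0. When this holds, K y = u (v·y) = 0, so (I - K) y = y and x = y is a particular solution; the full solution set is the line x = y + c·u = y + c·(1, 1, -2, -1), c ∈ C.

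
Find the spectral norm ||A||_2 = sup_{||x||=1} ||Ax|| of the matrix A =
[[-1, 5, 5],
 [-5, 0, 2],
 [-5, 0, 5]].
||A||_2 ≈ 9.9475 (= sqrt(largest eigenvalue of A^T A))

||A||_2 = sigma_max(A) = sqrt(lambda_max(A^T A)). Form the symmetric matrix M = A^T A =
[[51, -5, -40],
 [-5, 25, 25],
 [-40, 25, 54]].
Its characteristic polynomial (trace, sum of principal 2x2 minors, determinant of M give the coefficients) is
  p(λ) = det(λ I - M) = λ^3 - 130λ^2 + 3129λ - 5625.
No integer candidate from the rational root theorem (±divisors of 5625) is a root, so the roots are irrational. The cubic discriminant is Δ = 33820835769 > 0, so there are three distinct real roots. p(1) = -2625 and p(2) = 121 have opposite signs, so a root lies in (1, 2); Newton's method refines it to λ ≈ 1.9539. p(29) = 175 and p(30) = -1755 have opposite signs, so a root lies in (29, 30); Newton's method refines it to λ ≈ 29.0925. p(98) = -6311 and p(99) = 315 have opposite signs, so a root lies in (98, 99); Newton's method refines it to λ ≈ 98.9536. Check (Vieta): the three roots sum to 130, matching tr M = 130.
So the eigenvalues of A^T A are ≈ 1.9539, 29.0925, 98.9536 (all ≥ 0, as they must be for A^T A). The largest is λ_max ≈ 98.9536, hence ||A||_2 = sqrt(λ_max) ≈ 9.9475.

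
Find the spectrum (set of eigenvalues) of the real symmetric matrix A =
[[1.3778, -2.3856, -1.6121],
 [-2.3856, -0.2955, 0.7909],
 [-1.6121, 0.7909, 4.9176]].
sigma(A) ≈ {-2, 2, 6}

A is real symmetric, so its spectrum consists of real eigenvalues. Expanding the characteristic polynomial of the displayed matrix gives
  det(λ I - A) = p(λ) = λ^3 + (-6)λ^2 + (-4)λ + (24).
Solving p(λ) = 0 yields eigenvalues ≈ -2, 2, 6. (A is shown rounded to 4 decimals, so these recover the underlying integer eigenvalues to within that precision.)
Verification: the trace of A = 6 equals the sum of eigenvalues 6, and det(A) ≈ -23.9992 matches the eigenvalue product -24.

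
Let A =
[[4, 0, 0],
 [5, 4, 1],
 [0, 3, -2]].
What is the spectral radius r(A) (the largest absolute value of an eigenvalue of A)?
r(A) = (2 + sqrt(48))/2 ≈ 4.4641

The eigenvalues of A are the roots of its characteristic polynomial. With M = A (coefficients from the trace, the sum of principal 2x2 minors, and det A):
  p(λ) = det(λ I - M) = λ^3 - 6λ^2 - 3λ + 44.
By the rational root theorem any rational root is an integer divisor of 44. Testing λ = 4: p(4) = 64 - 96 - 12 + 44 = 0, so λ = 4 is a root. Dividing out (λ - 4) leaves p(λ) = (λ - 4)(λ^2 - 2λ - 11). For λ^2 - 2λ - 11 the discriminant is 48. It is nonnegative but not a perfect square, so the roots are real and irrational: λ = (2 ± sqrt(48))/2 ≈ 4.4641, -2.4641.
Thus the eigenvalues (to 4 decimals) are 4.4641 (modulus 4.4641); -2.4641 (modulus 2.4641); 4 (modulus 4). The spectral radius is the largest modulus: r(A) = (2 + sqrt(48))/2 ≈ 4.4641. (Cross-check: r(A) ≤ ||A||_2 ≈ 7.3977; equality holds whenever A is normal, though it can also hold for some non-normal A.)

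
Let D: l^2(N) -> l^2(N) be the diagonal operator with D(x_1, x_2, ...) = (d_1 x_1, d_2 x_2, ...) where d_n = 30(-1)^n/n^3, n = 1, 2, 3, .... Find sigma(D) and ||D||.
sigma(D) = {30(-1)^n/n^3 : n ≥ 1} ∪ {0}; ||D|| = 30

A bounded diagonal operator on l^2 with diagonal entries d_n has spectrum equal to the closure of {d_n : n ≥ 1}: every d_n is an eigenvalue (with eigenvector e_n), so {d_n} ⊂ sigma(D); the spectrum is closed, so its closure is too; and for lambda not in the closure, (D - lambda I) has bounded inverse (the diagonal entries 1/(d_n - lambda) are bounded). For our sequence d_n = 30(-1)^n/n^3, n = 1, 2, 3, ...:
  - {d_n} = {30(-1)^n/n^3 : n ≥ 1}; the only limit point is 0
  - closure = {30(-1)^n/n^3 : n ≥ 1} ∪ {0}
For the norm: a diagonal operator has ||D|| = sup_n |d_n|. Here |d_n| = 30/n^3 is decreasing, so sup_n |d_n| = |d_1| = 30. So ||D|| = 30.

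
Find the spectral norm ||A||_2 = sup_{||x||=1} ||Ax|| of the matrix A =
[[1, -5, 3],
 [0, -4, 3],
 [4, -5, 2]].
||A||_2 ≈ 9.8162 (= sqrt(largest eigenvalue of A^T A))

||A||_2 = sigma_max(A) = sqrt(lambda_max(A^T A)). Form the symmetric matrix M = A^T A =
[[17, -25, 11],
 [-25, 66, -37],
 [11, -37, 22]].
Its characteristic polynomial (trace, sum of principal 2x2 minors, determinant of M give the coefficients) is
  p(λ) = det(λ I - M) = λ^3 - 105λ^2 + 833λ - 25.
No integer candidate from the rational root theorem (±divisors of 25) is a root, so the roots are irrational. The cubic discriminant is Δ = 5261667952 > 0, so there are three distinct real roots. p(0) = -25 and p(1) = 704 have opposite signs, so a root lies in (0, 1); Newton's method refines it to λ ≈ 0.0301. p(8) = 431 and p(9) = -304 have opposite signs, so a root lies in (8, 9); Newton's method refines it to λ ≈ 8.612. p(96) = -3001 and p(97) = 5504 have opposite signs, so a root lies in (96, 97); Newton's method refines it to λ ≈ 96.3578. Check (Vieta): the three roots sum to 105, matching tr M = 105.
So the eigenvalues of A^T A are ≈ 0.0301, 8.612, 96.3578 (all ≥ 0, as they must be for A^T A). The largest is λ_max ≈ 96.3578, hence ||A||_2 = sqrt(λ_max) ≈ 9.8162.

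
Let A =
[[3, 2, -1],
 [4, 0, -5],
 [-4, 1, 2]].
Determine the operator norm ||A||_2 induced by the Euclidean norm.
||A||_2 ≈ 8.1867 (= sqrt(largest eigenvalue of A^T A))

||A||_2 = sigma_max(A) = sqrt(lambda_max(A^T A)). Form the symmetric matrix M = A^T A =
[[41, 2, -31],
 [2, 5, 0],
 [-31, 0, 30]].
Its characteristic polynomial (trace, sum of principal 2x2 minors, determinant of M give the coefficients) is
  p(λ) = det(λ I - M) = λ^3 - 76λ^2 + 620λ - 1225.
No integer candidate from the rational root theorem (±divisors of 1225) is a root, so the roots are irrational. The cubic discriminant is Δ = 114479125 > 0, so there are three distinct real roots. p(3) = -22 and p(4) = 103 have opposite signs, so a root lies in (3, 4); Newton's method refines it to λ ≈ 3.1202. p(5) = 100 and p(6) = -25 have opposite signs, so a root lies in (5, 6); Newton's method refines it to λ ≈ 5.8577. p(67) = -86 and p(68) = 3943 have opposite signs, so a root lies in (67, 68); Newton's method refines it to λ ≈ 67.022. Check (Vieta): the three roots sum to 76, matching tr M = 76.
So the eigenvalues of A^T A are ≈ 3.1202, 5.8577, 67.022 (all ≥ 0, as they must be for A^T A). The largest is λ_max ≈ 67.022, hence ||A||_2 = sqrt(λ_max) ≈ 8.1867.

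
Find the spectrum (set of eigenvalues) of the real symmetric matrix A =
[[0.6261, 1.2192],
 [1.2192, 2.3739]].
sigma(A) ≈ {0, 3}

A is real symmetric, so its spectrum consists of real eigenvalues. Expanding the characteristic polynomial of the displayed matrix gives
  det(λ I - A) = p(λ) = λ^2 + (-3)λ + (0).
Solving p(λ) = 0 yields eigenvalues ≈ 0, 3. (A is shown rounded to 4 decimals, so these recover the underlying integer eigenvalues to within that precision.)
Verification: the trace of A = 3 equals the sum of eigenvalues 3, and det(A) ≈ -0.0001 matches the eigenvalue product 0.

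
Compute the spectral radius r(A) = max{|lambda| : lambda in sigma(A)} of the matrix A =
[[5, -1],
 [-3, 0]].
r(A) = (5 + sqrt(37))/2 ≈ 5.5414

The eigenvalues of A are the roots of its characteristic polynomial. With M = A (coefficients from the trace and determinant):
  p(λ) = det(λ I - M) = λ^2 - 5λ - 3.
For λ^2 - 5λ - 3 the discriminant is 37. It is nonnegative but not a perfect square, so the roots are real and irrational: λ = (5 ± sqrt(37))/2 ≈ 5.5414, -0.5414.
Thus the eigenvalues (to 4 decimals) are 5.5414 (modulus 5.5414); -0.5414 (modulus 0.5414). The spectral radius is the largest modulus: r(A) = (5 + sqrt(37))/2 ≈ 5.5414. (Cross-check: r(A) ≤ ||A||_2 ≈ 5.8941; equality holds whenever A is normal, though it can also hold for some non-normal A.)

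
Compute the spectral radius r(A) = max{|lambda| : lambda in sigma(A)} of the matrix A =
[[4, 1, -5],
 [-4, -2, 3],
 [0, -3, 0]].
r(A) ≈ 3.5375

The eigenvalues of A are the roots of its characteristic polynomial. With M = A (coefficients from the trace, the sum of principal 2x2 minors, and det A):
  p(λ) = det(λ I - M) = λ^3 - 2λ^2 + 5λ + 24.
No integer candidate from the rational root theorem (±divisors of 24) is a root, so the roots are irrational. The cubic discriminant is Δ = -19504 < 0, so there is one real root and a complex-conjugate pair. p(-2) = -2 and p(-1) = 16 have opposite signs, so a root lies in (-2, -1); Newton's method refines it to λ ≈ -1.9179. Dividing out (λ - (-1.9179)) leaves approximately λ^2 - 3.9179λ + 12.5139. For λ^2 - 3.9179λ + 12.5139 the discriminant is -34.7061. It is negative, so the remaining roots are the complex-conjugate pair λ ≈ 1.9589 ± 2.9456i. Their product equals the constant term, so |λ|^2 ≈ 12.5139 and |λ| ≈ 3.5375.
Thus the eigenvalues (to 4 decimals) are -1.9179 (modulus 1.9179); 1.9589 ± 2.9456i (modulus 3.5375). The spectral radius is the largest modulus: r(A) ≈ 3.5375. (Cross-check: r(A) ≤ ||A||_2 ≈ 8.3518; equality holds whenever A is normal, though it can also hold for some non-normal A.)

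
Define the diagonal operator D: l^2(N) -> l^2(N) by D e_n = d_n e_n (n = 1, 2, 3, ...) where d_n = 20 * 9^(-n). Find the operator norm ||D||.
||D|| = 20/9 (attained at n = 1)

For D diagonal, ||D|| = sup_n |d_n|. The sequence d_n = 20 * 9^(-n) is positive and strictly decreasing (ratio 9^(-1) < 1), so the supremum is d_1 = 20/9. Hence ||D|| = 20/9.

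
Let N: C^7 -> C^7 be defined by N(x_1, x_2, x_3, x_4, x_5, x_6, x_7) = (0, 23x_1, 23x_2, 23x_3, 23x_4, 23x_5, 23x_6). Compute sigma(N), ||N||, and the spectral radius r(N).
sigma(N) = {0}; ||N|| = 23; r(N) = 0. (N is nilpotent with N^7 = 0.)

On C^7, N is a strictly lower-triangular matrix with 23 on the subdiagonal and zeros elsewhere, so its characteristic polynomial is lambda^7 and every eigenvalue is 0: sigma(N) = {0}. For the operator norm, N e_i = 23e_{i+1} for i = 1, ..., 6 and N e_7 = 0, so the singular values of N are 23 (with multiplicity 6) and 0; hence ||N|| = 23. The spectral radius r(N) = max|lambda| = 0. Note ||N|| > r(N) — characteristic of non-normal nilpotent operators. Indeed N^7 = 0.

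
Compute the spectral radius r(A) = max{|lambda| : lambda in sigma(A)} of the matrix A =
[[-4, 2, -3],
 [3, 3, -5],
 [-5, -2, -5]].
r(A) ≈ 8.3564

The eigenvalues of A are the roots of its characteristic polynomial. With M = A (coefficients from the trace, the sum of principal 2x2 minors, and det A):
  p(λ) = det(λ I - M) = λ^3 + 6λ^2 - 38λ - 153.
No integer candidate from the rational root theorem (±divisors of 153) is a root, so the roots are irrational. The cubic discriminant is Δ = 399533 > 0, so there are three distinct real roots. p(-9) = -54 and p(-8) = 23 have opposite signs, so a root lies in (-9, -8); Newton's method refines it to λ ≈ -8.3564. p(-4) = 31 and p(-3) = -12 have opposite signs, so a root lies in (-4, -3); Newton's method refines it to λ ≈ -3.26. p(5) = -68 and p(6) = 51 have opposite signs, so a root lies in (5, 6); Newton's method refines it to λ ≈ 5.6164. Check (Vieta): the three roots sum to -6, matching tr M = -6.
Thus the eigenvalues (to 4 decimals) are -8.3564 (modulus 8.3564); -3.26 (modulus 3.26); 5.6164 (modulus 5.6164). The spectral radius is the largest modulus: r(A) ≈ 8.3564. (Cross-check: r(A) ≤ ||A||_2 ≈ 8.775; equality holds whenever A is normal, though it can also hold for some non-normal A.)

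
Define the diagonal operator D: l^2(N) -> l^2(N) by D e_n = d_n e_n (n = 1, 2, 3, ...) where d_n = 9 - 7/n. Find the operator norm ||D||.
||D|| = 9

For a diagonal operator on l^2 with entries d_n, ||D|| = sup_n |d_n|. Here d_1 = 2, d_2 = 11/2, ..., and d_n = 9 - 7/n increases monotonically toward 9. All terms lie in [2, 9), so |d_n| = d_n and the supremum is the limit 9, which is not attained by any individual d_n. Hence ||D|| = 9.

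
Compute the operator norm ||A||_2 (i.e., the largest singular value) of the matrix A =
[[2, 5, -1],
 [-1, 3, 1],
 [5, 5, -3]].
||A||_2 ≈ 9.3411 (= sqrt(largest eigenvalue of A^T A))

||A||_2 = sigma_max(A) = sqrt(lambda_max(A^T A)). Form the symmetric matrix M = A^T A =
[[30, 32, -18],
 [32, 59, -17],
 [-18, -17, 11]].
Its characteristic polynomial (trace, sum of principal 2x2 minors, determinant of M give the coefficients) is
  p(λ) = det(λ I - M) = λ^3 - 100λ^2 + 1112λ - 4.
No integer candidate from the rational root theorem (±divisors of 4) is a root, so the roots are irrational. The cubic discriminant is Δ = 6857298256 > 0, so there are three distinct real roots. p(0) = -4 and p(1) = 1009 have opposite signs, so a root lies in (0, 1); Newton's method refines it to λ ≈ 0.0036. p(12) = 668 and p(13) = -251 have opposite signs, so a root lies in (12, 13); Newton's method refines it to λ ≈ 12.7399. p(87) = -1657 and p(88) = 4924 have opposite signs, so a root lies in (87, 88); Newton's method refines it to λ ≈ 87.2565. Check (Vieta): the three roots sum to 100, matching tr M = 100.
So the eigenvalues of A^T A are ≈ 0.0036, 12.7399, 87.2565 (all ≥ 0, as they must be for A^T A). The largest is λ_max ≈ 87.2565, hence ||A||_2 = sqrt(λ_max) ≈ 9.3411.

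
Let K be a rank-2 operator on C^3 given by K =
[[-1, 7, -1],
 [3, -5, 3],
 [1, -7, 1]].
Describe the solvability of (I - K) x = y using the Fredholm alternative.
(I - K) is invertible (det(I - K) = 6 ≠ 0), so for every y in C^3 the equation (I - K) x = y has a unique solution.

K has rank 2 and factors as K = U V^T = u1 v1^T + u2 v2^T with u1 = (-2, -2, 2), v1 = (0, -2, 0), u2 = (-1, 3, 1), v2 = (1, -3, 1) (multiplying out reproduces the displayed K). The nonzero eigenvalues of U V^T coincide with those of the 2 x 2 matrix G = V^T U = [[v1·u1, v1·u2], [v2·u1, v2·u2]] = [[4, -6], [6, -9]], and by the Sylvester determinant identity det(I_3 - U V^T) = det(I_2 - V^T U) = det([[-3, 6], [-6, 10]]) = (-3)(10) - (6)(-6) = 6. (Direct check: I - K =
[[2, -7, 1],
 [-3, 6, -3],
 [-1, 7, 0]]
has determinant 6.) The finite-dimensional Fredholm alternative says: either (I - K) is invertible, or ker(I - K) ≠ {0} and then range(I - K) = ker((I - K)^*)^⊥, with dim ker(I - K) = dim ker((I - K)^*). Since det(I - K) ≠ 0, 1 is not an eigenvalue of K and ker(I - K) = {0}, so we are in the first case: for every y there is a unique x = (I - K)^(-1) y. (Explicitly, by the Woodbury identity, (I - U V^T)^(-1) = I + U (I_2 - G)^(-1) V^T.)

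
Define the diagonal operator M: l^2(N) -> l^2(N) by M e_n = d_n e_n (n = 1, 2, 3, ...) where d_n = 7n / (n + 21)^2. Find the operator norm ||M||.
||M|| = 1/12 (attained at n = 21)

For M diagonal, ||M|| = sup_n |d_n|. Treat f(x) = 7x / (x + 21)^2 for real x > 0. By the quotient rule, f'(x) = 7(21 - x)/(x + 21)^3, which is positive for x < 21 and negative for x > 21. So f has a unique maximum at x = 21, and since 21 is a positive integer, the supremum over n ≥ 1 is attained at n = 21: d_21 = 7·21/(21 + 21)^2 = 7·21/1764 = 1/12. Hence ||M|| = 1/12.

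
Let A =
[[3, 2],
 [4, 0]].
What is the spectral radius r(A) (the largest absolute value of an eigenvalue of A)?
r(A) = (3 + sqrt(41))/2 ≈ 4.7016

The eigenvalues of A are the roots of its characteristic polynomial. With M = A (coefficients from the trace and determinant):
  p(λ) = det(λ I - M) = λ^2 - 3λ - 8.
For λ^2 - 3λ - 8 the discriminant is 41. It is nonnegative but not a perfect square, so the roots are real and irrational: λ = (3 ± sqrt(41))/2 ≈ 4.7016, -1.7016.
Thus the eigenvalues (to 4 decimals) are 4.7016 (modulus 4.7016); -1.7016 (modulus 1.7016). The spectral radius is the largest modulus: r(A) = (3 + sqrt(41))/2 ≈ 4.7016. (Cross-check: r(A) ≤ ||A||_2 ≈ 5.1569; equality holds whenever A is normal, though it can also hold for some non-normal A.)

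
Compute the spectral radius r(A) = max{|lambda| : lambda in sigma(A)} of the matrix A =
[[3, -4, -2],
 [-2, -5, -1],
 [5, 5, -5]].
r(A) ≈ 6.0164

The eigenvalues of A are the roots of its characteristic polynomial. With M = A (coefficients from the trace, the sum of principal 2x2 minors, and det A):
  p(λ) = det(λ I - M) = λ^3 + 7λ^2 + 2λ - 120.
No integer candidate from the rational root theorem (±divisors of 120) is a root, so the roots are irrational. The cubic discriminant is Δ = -254236 < 0, so there is one real root and a complex-conjugate pair. p(3) = -24 and p(4) = 64 have opposite signs, so a root lies in (3, 4); Newton's method refines it to λ ≈ 3.3152. Dividing out (λ - (3.3152)) leaves approximately λ^2 + 10.3152λ + 36.1969. For λ^2 + 10.3152λ + 36.1969 the discriminant is -38.3844. It is negative, so the remaining roots are the complex-conjugate pair λ ≈ -5.1576 ± 3.0978i. Their product equals the constant term, so |λ|^2 ≈ 36.1969 and |λ| ≈ 6.0164.
Thus the eigenvalues (to 4 decimals) are 3.3152 (modulus 3.3152); -5.1576 ± 3.0978i (modulus 6.0164). The spectral radius is the largest modulus: r(A) ≈ 6.0164. (Cross-check: r(A) ≤ ||A||_2 ≈ 9.4934; equality holds whenever A is normal, though it can also hold for some non-normal A.)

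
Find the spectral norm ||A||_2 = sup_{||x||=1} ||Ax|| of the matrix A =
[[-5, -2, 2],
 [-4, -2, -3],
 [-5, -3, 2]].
||A||_2 ≈ 9.1541 (= sqrt(largest eigenvalue of A^T A))

||A||_2 = sigma_max(A) = sqrt(lambda_max(A^T A)). Form the symmetric matrix M = A^T A =
[[66, 33, -8],
 [33, 17, -4],
 [-8, -4, 17]].
Its characteristic polynomial (trace, sum of principal 2x2 minors, determinant of M give the coefficients) is
  p(λ) = det(λ I - M) = λ^3 - 100λ^2 + 1364λ - 529.
No integer candidate from the rational root theorem (±divisors of 529) is a root, so the roots are irrational. The cubic discriminant is Δ = 7629338917 > 0, so there are three distinct real roots. p(0) = -529 and p(1) = 736 have opposite signs, so a root lies in (0, 1); Newton's method refines it to λ ≈ 0.3995. p(15) = 806 and p(16) = -209 have opposite signs, so a root lies in (15, 16); Newton's method refines it to λ ≈ 15.8024. p(83) = -4430 and p(84) = 1151 have opposite signs, so a root lies in (83, 84); Newton's method refines it to λ ≈ 83.7981. Check (Vieta): the three roots sum to 100, matching tr M = 100.
So the eigenvalues of A^T A are ≈ 0.3995, 15.8024, 83.7981 (all ≥ 0, as they must be for A^T A). The largest is λ_max ≈ 83.7981, hence ||A||_2 = sqrt(λ_max) ≈ 9.1541.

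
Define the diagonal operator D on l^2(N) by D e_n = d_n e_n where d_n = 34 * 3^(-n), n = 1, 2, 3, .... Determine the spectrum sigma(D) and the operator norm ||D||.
sigma(D) = {34 * 3^(-n) : n ≥ 1} ∪ {0}; ||D|| = 34/3

A bounded diagonal operator on l^2 with diagonal entries d_n has spectrum equal to the closure of {d_n : n ≥ 1}: every d_n is an eigenvalue (with eigenvector e_n), so {d_n} ⊂ sigma(D); the spectrum is closed, so its closure is too; and for lambda not in the closure, (D - lambda I) has bounded inverse (the diagonal entries 1/(d_n - lambda) are bounded). For our sequence d_n = 34 * 3^(-n), n = 1, 2, 3, ...:
  - {d_n} = {34 * 3^(-n) : n ≥ 1}; the only limit point is 0
  - closure = {34 * 3^(-n) : n ≥ 1} ∪ {0}
For the norm: a diagonal operator has ||D|| = sup_n |d_n|. Here d_n = 34 * 3^(-n) is positive and decreasing, so sup_n |d_n| = d_1 = 34/3. So ||D|| = 34/3.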